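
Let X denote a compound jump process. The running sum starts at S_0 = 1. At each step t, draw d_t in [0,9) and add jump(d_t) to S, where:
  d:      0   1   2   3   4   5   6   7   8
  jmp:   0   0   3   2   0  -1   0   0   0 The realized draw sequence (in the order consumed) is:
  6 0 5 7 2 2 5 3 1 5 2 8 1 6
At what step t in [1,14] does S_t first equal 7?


8

t=0: S=1, d=6, jump=0, S_1=1
t=1: S=1, d=0, jump=0, S_2=1
t=2: S=1, d=5, jump=-1, S_3=0
t=3: S=0, d=7, jump=0, S_4=0
t=4: S=0, d=2, jump=3, S_5=3
t=5: S=3, d=2, jump=3, S_6=6
t=6: S=6, d=5, jump=-1, S_7=5
t=7: S=5, d=3, jump=2, S_8=7
t=8: S=7, d=1, jump=0, S_9=7
t=9: S=7, d=5, jump=-1, S_10=6
t=10: S=6, d=2, jump=3, S_11=9
t=11: S=9, d=8, jump=0, S_12=9
t=12: S=9, d=1, jump=0, S_13=9
t=13: S=9, d=6, jump=0, S_14=9


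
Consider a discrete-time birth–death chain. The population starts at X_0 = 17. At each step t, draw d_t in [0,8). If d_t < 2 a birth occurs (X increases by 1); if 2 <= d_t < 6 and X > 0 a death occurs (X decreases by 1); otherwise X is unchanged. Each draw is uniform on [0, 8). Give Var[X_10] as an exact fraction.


X can drop by at most 1 per step and X_0 = 17 > T = 10, so X_t >= 17 − t >= 7 > 0 for every t <= 10: the floor at 0 (the 'and X > 0' condition) never binds. Hence X_10 = X_0 + Σ_{t<10} Y_t with i.i.d. increments Y_t = y(d_t) ∈ {+1, −1, 0}.
Outcome values over d=0..7: [1, 1, -1, -1, -1, -1, 0, 0]
Σy = -2, Σy² = 6, M = 8
μ = -2/8 = -1/4,  σ² = 6/8 − (-1/4)² = 11/16
Independent increments: Var[X_10] = 10·σ² = 10·(11/16) = 55/8

55/8


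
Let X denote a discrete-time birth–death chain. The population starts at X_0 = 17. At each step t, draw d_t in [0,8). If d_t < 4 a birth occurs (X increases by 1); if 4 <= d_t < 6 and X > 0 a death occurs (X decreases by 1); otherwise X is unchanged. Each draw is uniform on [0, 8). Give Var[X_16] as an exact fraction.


X can drop by at most 1 per step and X_0 = 17 > T = 16, so X_t >= 17 − t >= 1 > 0 for every t <= 16: the floor at 0 (the 'and X > 0' condition) never binds. Hence X_16 = X_0 + Σ_{t<16} Y_t with i.i.d. increments Y_t = y(d_t) ∈ {+1, −1, 0}.
Outcome values over d=0..7: [1, 1, 1, 1, -1, -1, 0, 0]
Σy = 2, Σy² = 6, M = 8
μ = 2/8 = 1/4,  σ² = 6/8 − (1/4)² = 11/16
Independent increments: Var[X_16] = 16·σ² = 16·(11/16) = 11

11


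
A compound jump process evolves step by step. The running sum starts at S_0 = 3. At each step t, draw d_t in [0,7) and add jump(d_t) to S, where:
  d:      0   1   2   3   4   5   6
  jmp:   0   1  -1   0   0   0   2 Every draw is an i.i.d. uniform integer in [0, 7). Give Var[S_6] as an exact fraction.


Outcome values over d=0..6: [0, 1, -1, 0, 0, 0, 2]
Σy = 2, Σy² = 6, M = 7
μ = 2/7 = 2/7,  σ² = 6/7 − (2/7)² = 38/49
Independent increments: Var[S_6] = 6·σ² = 6·(38/49) = 228/49

228/49


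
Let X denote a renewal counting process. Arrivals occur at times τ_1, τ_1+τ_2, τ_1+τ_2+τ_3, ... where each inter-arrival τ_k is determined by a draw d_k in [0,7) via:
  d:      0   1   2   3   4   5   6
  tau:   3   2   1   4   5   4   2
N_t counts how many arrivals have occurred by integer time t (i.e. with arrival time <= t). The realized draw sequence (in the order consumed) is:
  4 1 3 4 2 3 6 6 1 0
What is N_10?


draw d_1=4: τ_1=5, arrival time A_1=5
draw d_2=1: τ_2=2, arrival time A_2=7
draw d_3=3: τ_3=4, arrival time A_3=11
draw d_4=4: τ_4=5, arrival time A_4=16
draw d_5=2: τ_5=1, arrival time A_5=17
draw d_6=3: τ_6=4, arrival time A_6=21
draw d_7=6: τ_7=2, arrival time A_7=23
draw d_8=6: τ_8=2, arrival time A_8=25
draw d_9=1: τ_9=2, arrival time A_9=27
draw d_10=0: τ_10=3, arrival time A_10=30
N_t over t=0..10: 0:0 1:0 2:0 3:0 4:0 5:1 6:1 7:2 8:2 9:2 10:2

2


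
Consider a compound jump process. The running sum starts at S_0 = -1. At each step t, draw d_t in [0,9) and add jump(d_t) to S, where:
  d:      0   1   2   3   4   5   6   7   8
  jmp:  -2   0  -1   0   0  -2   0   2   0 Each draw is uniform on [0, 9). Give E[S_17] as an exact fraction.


-20/3

Outcome values over d=0..8: [-2, 0, -1, 0, 0, -2, 0, 2, 0]
Σy = -3, Σy² = 13, M = 9
μ = -3/9 = -1/3,  σ² = 13/9 − (-1/3)² = 4/3
E[S_17] = -1 + 17·(-1/3) = -20/3


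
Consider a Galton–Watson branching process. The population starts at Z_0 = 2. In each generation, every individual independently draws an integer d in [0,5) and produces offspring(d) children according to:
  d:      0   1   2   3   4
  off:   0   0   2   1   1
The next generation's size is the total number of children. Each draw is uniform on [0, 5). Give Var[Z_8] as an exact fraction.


149135228928/152587890625

Outcome values over d=0..4: [0, 0, 2, 1, 1]
Σy = 4, Σy² = 6, M = 5
μ = 4/5 = 4/5,  σ² = 6/5 − (4/5)² = 14/25
V_0 = 0, E_0 = 2
V_1 = 14/25·E_0 + (4/5)²·V_0 = 28/25;  E_1 = 8/5
V_2 = 14/25·E_1 + (4/5)²·V_1 = 1008/625;  E_2 = 32/25
V_3 = 14/25·E_2 + (4/5)²·V_2 = 27328/15625;  E_3 = 128/125
V_4 = 14/25·E_3 + (4/5)²·V_3 = 661248/390625;  E_4 = 512/625
V_5 = 14/25·E_4 + (4/5)²·V_4 = 15059968/9765625;  E_5 = 2048/3125
V_6 = 14/25·E_5 + (4/5)²·V_5 = 330559488/244140625;  E_6 = 8192/15625
V_7 = 14/25·E_6 + (4/5)²·V_6 = 7080951808/6103515625;  E_7 = 32768/78125
V_8 = 14/25·E_7 + (4/5)²·V_7 = 149135228928/152587890625;  E_8 = 131072/390625


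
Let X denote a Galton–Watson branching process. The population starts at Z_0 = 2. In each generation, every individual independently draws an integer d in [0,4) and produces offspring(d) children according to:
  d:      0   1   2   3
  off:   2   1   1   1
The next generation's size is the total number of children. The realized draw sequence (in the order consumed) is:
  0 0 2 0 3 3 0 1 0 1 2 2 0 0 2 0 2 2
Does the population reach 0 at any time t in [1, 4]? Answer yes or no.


no

gen 0: Z_0=2, draws=[0, 0], offspring=[2, 2], Z_1=4
gen 1: Z_1=4, draws=[2, 0, 3, 3], offspring=[1, 2, 1, 1], Z_2=5
gen 2: Z_2=5, draws=[0, 1, 0, 1, 2], offspring=[2, 1, 2, 1, 1], Z_3=7
gen 3: Z_3=7, draws=[2, 0, 0, 2, 0, 2, 2], offspring=[1, 2, 2, 1, 2, 1, 1], Z_4=10


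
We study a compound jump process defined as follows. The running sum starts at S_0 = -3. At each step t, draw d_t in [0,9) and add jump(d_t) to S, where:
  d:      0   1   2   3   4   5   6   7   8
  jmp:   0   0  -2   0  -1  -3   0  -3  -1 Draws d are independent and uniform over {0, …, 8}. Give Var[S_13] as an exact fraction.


Outcome values over d=0..8: [0, 0, -2, 0, -1, -3, 0, -3, -1]
Σy = -10, Σy² = 24, M = 9
μ = -10/9 = -10/9,  σ² = 24/9 − (-10/9)² = 116/81
Independent increments: Var[S_13] = 13·σ² = 13·(116/81) = 1508/81

1508/81


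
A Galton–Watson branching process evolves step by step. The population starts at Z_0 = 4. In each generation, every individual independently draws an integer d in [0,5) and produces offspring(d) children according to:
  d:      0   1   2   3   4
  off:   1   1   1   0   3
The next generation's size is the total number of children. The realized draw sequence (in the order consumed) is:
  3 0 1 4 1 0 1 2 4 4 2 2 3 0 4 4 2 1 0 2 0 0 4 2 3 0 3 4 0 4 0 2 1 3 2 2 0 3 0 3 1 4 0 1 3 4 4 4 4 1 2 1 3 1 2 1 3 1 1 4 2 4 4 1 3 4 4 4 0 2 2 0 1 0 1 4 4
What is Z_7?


gen 0: Z_0=4, draws=[3, 0, 1, 4], offspring=[0, 1, 1, 3], Z_1=5
gen 1: Z_1=5, draws=[1, 0, 1, 2, 4], offspring=[1, 1, 1, 1, 3], Z_2=7
gen 2: Z_2=7, draws=[4, 2, 2, 3, 0, 4, 4], offspring=[3, 1, 1, 0, 1, 3, 3], Z_3=12
gen 3: Z_3=12, draws=[2, 1, 0, 2, 0, 0, 4, 2, 3, 0, 3, 4], offspring=[1, 1, 1, 1, 1, 1, 3, 1, 0, 1, 0, 3], Z_4=14
gen 4: Z_4=14, draws=[0, 4, 0, 2, 1, 3, 2, 2, 0, 3, 0, 3, 1, 4], offspring=[1, 3, 1, 1, 1, 0, 1, 1, 1, 0, 1, 0, 1, 3], Z_5=15
gen 5: Z_5=15, draws=[0, 1, 3, 4, 4, 4, 4, 1, 2, 1, 3, 1, 2, 1, 3], offspring=[1, 1, 0, 3, 3, 3, 3, 1, 1, 1, 0, 1, 1, 1, 0], Z_6=20
gen 6: Z_6=20, draws=[1, 1, 4, 2, 4, 4, 1, 3, 4, 4, 4, 0, 2, 2, 0, 1, 0, 1, 4, 4], offspring=[1, 1, 3, 1, 3, 3, 1, 0, 3, 3, 3, 1, 1, 1, 1, 1, 1, 1, 3, 3], Z_7=35

35


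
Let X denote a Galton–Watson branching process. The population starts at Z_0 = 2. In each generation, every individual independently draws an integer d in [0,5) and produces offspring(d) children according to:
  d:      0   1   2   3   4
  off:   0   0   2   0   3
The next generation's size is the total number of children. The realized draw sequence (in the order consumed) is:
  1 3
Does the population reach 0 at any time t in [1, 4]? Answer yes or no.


gen 0: Z_0=2, draws=[1, 3], offspring=[0, 0], Z_1=0
gen 1: Z_1=0, draws=[], offspring=[], Z_2=0
gen 2: Z_2=0, draws=[], offspring=[], Z_3=0
gen 3: Z_3=0, draws=[], offspring=[], Z_4=0

yes


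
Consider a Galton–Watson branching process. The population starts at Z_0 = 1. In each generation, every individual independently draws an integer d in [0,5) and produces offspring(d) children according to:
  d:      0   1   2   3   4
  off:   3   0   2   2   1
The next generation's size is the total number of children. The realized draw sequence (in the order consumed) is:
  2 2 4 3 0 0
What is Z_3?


gen 0: Z_0=1, draws=[2], offspring=[2], Z_1=2
gen 1: Z_1=2, draws=[2, 4], offspring=[2, 1], Z_2=3
gen 2: Z_2=3, draws=[3, 0, 0], offspring=[2, 3, 3], Z_3=8

8


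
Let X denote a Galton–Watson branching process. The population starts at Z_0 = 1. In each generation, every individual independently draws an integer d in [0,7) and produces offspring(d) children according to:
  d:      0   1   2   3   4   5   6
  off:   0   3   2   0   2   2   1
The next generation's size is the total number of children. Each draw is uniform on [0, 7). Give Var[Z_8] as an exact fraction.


16962335820000000/33232930569601

Outcome values over d=0..6: [0, 3, 2, 0, 2, 2, 1]
Σy = 10, Σy² = 22, M = 7
μ = 10/7 = 10/7,  σ² = 22/7 − (10/7)² = 54/49
V_0 = 0, E_0 = 1
V_1 = 54/49·E_0 + (10/7)²·V_0 = 54/49;  E_1 = 10/7
V_2 = 54/49·E_1 + (10/7)²·V_1 = 9180/2401;  E_2 = 100/49
V_3 = 54/49·E_2 + (10/7)²·V_2 = 1182600/117649;  E_3 = 1000/343
V_4 = 54/49·E_3 + (10/7)²·V_3 = 136782000/5764801;  E_4 = 10000/2401
V_5 = 54/49·E_4 + (10/7)²·V_4 = 14974740000/282475249;  E_5 = 100000/16807
V_6 = 54/49·E_5 + (10/7)²·V_5 = 1588231800000/13841287201;  E_6 = 1000000/117649
V_7 = 54/49·E_6 + (10/7)²·V_6 = 165176226000000/678223072849;  E_7 = 10000000/823543
V_8 = 54/49·E_7 + (10/7)²·V_7 = 16962335820000000/33232930569601;  E_8 = 100000000/5764801


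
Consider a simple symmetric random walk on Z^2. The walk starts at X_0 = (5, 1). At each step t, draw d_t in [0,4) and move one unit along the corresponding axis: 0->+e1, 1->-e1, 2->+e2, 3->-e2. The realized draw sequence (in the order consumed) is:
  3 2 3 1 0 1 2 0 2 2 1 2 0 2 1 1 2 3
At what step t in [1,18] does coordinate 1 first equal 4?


t=0: X=(5, 1), d=3 → -e2, X_1=(5, 0)
t=1: X=(5, 0), d=2 → +e2, X_2=(5, 1)
t=2: X=(5, 1), d=3 → -e2, X_3=(5, 0)
t=3: X=(5, 0), d=1 → -e1, X_4=(4, 0)
t=4: X=(4, 0), d=0 → +e1, X_5=(5, 0)
t=5: X=(5, 0), d=1 → -e1, X_6=(4, 0)
t=6: X=(4, 0), d=2 → +e2, X_7=(4, 1)
t=7: X=(4, 1), d=0 → +e1, X_8=(5, 1)
t=8: X=(5, 1), d=2 → +e2, X_9=(5, 2)
t=9: X=(5, 2), d=2 → +e2, X_10=(5, 3)
t=10: X=(5, 3), d=1 → -e1, X_11=(4, 3)
t=11: X=(4, 3), d=2 → +e2, X_12=(4, 4)
t=12: X=(4, 4), d=0 → +e1, X_13=(5, 4)
t=13: X=(5, 4), d=2 → +e2, X_14=(5, 5)
t=14: X=(5, 5), d=1 → -e1, X_15=(4, 5)
t=15: X=(4, 5), d=1 → -e1, X_16=(3, 5)
t=16: X=(3, 5), d=2 → +e2, X_17=(3, 6)
t=17: X=(3, 6), d=3 → -e2, X_18=(3, 5)

4


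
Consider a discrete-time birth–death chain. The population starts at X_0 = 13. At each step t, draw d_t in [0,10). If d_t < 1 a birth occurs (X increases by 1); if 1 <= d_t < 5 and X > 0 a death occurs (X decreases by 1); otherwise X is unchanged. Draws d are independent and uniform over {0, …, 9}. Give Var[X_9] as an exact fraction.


369/100

X can drop by at most 1 per step and X_0 = 13 > T = 9, so X_t >= 13 − t >= 4 > 0 for every t <= 9: the floor at 0 (the 'and X > 0' condition) never binds. Hence X_9 = X_0 + Σ_{t<9} Y_t with i.i.d. increments Y_t = y(d_t) ∈ {+1, −1, 0}.
Outcome values over d=0..9: [1, -1, -1, -1, -1, 0, 0, 0, 0, 0]
Σy = -3, Σy² = 5, M = 10
μ = -3/10 = -3/10,  σ² = 5/10 − (-3/10)² = 41/100
Independent increments: Var[X_9] = 9·σ² = 9·(41/100) = 369/100


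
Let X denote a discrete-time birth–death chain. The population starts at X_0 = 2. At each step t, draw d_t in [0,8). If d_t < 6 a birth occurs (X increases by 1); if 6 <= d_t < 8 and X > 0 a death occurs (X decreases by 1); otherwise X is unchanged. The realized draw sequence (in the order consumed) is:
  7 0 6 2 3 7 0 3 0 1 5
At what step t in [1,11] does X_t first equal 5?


t=0: X=2, d=7 → death, X_1=1
t=1: X=1, d=0 → birth, X_2=2
t=2: X=2, d=6 → death, X_3=1
t=3: X=1, d=2 → birth, X_4=2
t=4: X=2, d=3 → birth, X_5=3
t=5: X=3, d=7 → death, X_6=2
t=6: X=2, d=0 → birth, X_7=3
t=7: X=3, d=3 → birth, X_8=4
t=8: X=4, d=0 → birth, X_9=5
t=9: X=5, d=1 → birth, X_10=6
t=10: X=6, d=5 → birth, X_11=7

9


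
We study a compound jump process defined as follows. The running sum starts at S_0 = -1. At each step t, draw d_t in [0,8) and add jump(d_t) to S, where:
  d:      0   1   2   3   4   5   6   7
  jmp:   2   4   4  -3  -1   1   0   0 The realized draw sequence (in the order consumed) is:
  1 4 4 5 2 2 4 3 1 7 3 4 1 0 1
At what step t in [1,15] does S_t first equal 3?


1

t=0: S=-1, d=1, jump=4, S_1=3
t=1: S=3, d=4, jump=-1, S_2=2
t=2: S=2, d=4, jump=-1, S_3=1
t=3: S=1, d=5, jump=1, S_4=2
t=4: S=2, d=2, jump=4, S_5=6
t=5: S=6, d=2, jump=4, S_6=10
t=6: S=10, d=4, jump=-1, S_7=9
t=7: S=9, d=3, jump=-3, S_8=6
t=8: S=6, d=1, jump=4, S_9=10
t=9: S=10, d=7, jump=0, S_10=10
t=10: S=10, d=3, jump=-3, S_11=7
t=11: S=7, d=4, jump=-1, S_12=6
t=12: S=6, d=1, jump=4, S_13=10
t=13: S=10, d=0, jump=2, S_14=12
t=14: S=12, d=1, jump=4, S_15=16


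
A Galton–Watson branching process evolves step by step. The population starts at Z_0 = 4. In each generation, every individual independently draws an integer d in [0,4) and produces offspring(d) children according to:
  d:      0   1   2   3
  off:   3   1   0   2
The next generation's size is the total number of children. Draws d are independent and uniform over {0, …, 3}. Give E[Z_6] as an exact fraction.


Outcome values over d=0..3: [3, 1, 0, 2]
Σy = 6, Σy² = 14, M = 4
μ = 6/4 = 3/2,  σ² = 14/4 − (3/2)² = 5/4
E[Z_0] = 4
E[Z_1] = 3/2·E[Z_0] = 6
E[Z_2] = 3/2·E[Z_1] = 9
E[Z_3] = 3/2·E[Z_2] = 27/2
E[Z_4] = 3/2·E[Z_3] = 81/4
E[Z_5] = 3/2·E[Z_4] = 243/8
E[Z_6] = 3/2·E[Z_5] = 729/16

729/16


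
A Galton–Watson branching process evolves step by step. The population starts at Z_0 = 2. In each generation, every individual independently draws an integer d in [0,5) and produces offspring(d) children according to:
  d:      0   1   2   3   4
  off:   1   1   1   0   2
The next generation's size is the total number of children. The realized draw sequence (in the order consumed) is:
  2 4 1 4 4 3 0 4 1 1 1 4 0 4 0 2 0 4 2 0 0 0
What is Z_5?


gen 0: Z_0=2, draws=[2, 4], offspring=[1, 2], Z_1=3
gen 1: Z_1=3, draws=[1, 4, 4], offspring=[1, 2, 2], Z_2=5
gen 2: Z_2=5, draws=[3, 0, 4, 1, 1], offspring=[0, 1, 2, 1, 1], Z_3=5
gen 3: Z_3=5, draws=[1, 4, 0, 4, 0], offspring=[1, 2, 1, 2, 1], Z_4=7
gen 4: Z_4=7, draws=[2, 0, 4, 2, 0, 0, 0], offspring=[1, 1, 2, 1, 1, 1, 1], Z_5=8

8


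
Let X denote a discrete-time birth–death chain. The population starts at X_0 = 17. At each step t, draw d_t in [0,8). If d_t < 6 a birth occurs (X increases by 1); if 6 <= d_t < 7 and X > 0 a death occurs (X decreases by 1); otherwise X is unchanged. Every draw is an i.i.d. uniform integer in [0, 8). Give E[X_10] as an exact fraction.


93/4

X can drop by at most 1 per step and X_0 = 17 > T = 10, so X_t >= 17 − t >= 7 > 0 for every t <= 10: the floor at 0 (the 'and X > 0' condition) never binds. Hence X_10 = X_0 + Σ_{t<10} Y_t with i.i.d. increments Y_t = y(d_t) ∈ {+1, −1, 0}.
Outcome values over d=0..7: [1, 1, 1, 1, 1, 1, -1, 0]
Σy = 5, Σy² = 7, M = 8
μ = 5/8 = 5/8,  σ² = 7/8 − (5/8)² = 31/64
E[X_10] = 17 + 10·(5/8) = 93/4


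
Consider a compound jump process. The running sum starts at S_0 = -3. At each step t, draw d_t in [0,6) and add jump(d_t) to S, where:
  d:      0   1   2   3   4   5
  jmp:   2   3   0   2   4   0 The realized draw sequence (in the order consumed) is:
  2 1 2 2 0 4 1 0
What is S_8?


t=0: S=-3, d=2, jump=0, S_1=-3
t=1: S=-3, d=1, jump=3, S_2=0
t=2: S=0, d=2, jump=0, S_3=0
t=3: S=0, d=2, jump=0, S_4=0
t=4: S=0, d=0, jump=2, S_5=2
t=5: S=2, d=4, jump=4, S_6=6
t=6: S=6, d=1, jump=3, S_7=9
t=7: S=9, d=0, jump=2, S_8=11

11


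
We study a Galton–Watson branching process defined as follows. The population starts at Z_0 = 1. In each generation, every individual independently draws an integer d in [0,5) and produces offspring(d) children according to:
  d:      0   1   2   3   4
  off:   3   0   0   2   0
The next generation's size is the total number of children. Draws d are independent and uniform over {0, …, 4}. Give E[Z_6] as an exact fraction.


1

Outcome values over d=0..4: [3, 0, 0, 2, 0]
Σy = 5, Σy² = 13, M = 5
μ = 5/5 = 1,  σ² = 13/5 − (1)² = 8/5
E[Z_0] = 1
E[Z_1] = 1·E[Z_0] = 1
E[Z_2] = 1·E[Z_1] = 1
E[Z_3] = 1·E[Z_2] = 1
E[Z_4] = 1·E[Z_3] = 1
E[Z_5] = 1·E[Z_4] = 1
E[Z_6] = 1·E[Z_5] = 1


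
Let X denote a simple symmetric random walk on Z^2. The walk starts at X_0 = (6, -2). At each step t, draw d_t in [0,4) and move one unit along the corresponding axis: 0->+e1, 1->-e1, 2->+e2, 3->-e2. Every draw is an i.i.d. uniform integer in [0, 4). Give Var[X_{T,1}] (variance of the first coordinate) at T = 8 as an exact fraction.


4

Outcome values over d=0..3: [1, -1, 0, 0]
Σy = 0, Σy² = 2, M = 4
μ = 0/4 = 0,  σ² = 2/4 − (0)² = 1/2
Independent increments: Var[X_8] = 8·σ² = 8·(1/2) = 4


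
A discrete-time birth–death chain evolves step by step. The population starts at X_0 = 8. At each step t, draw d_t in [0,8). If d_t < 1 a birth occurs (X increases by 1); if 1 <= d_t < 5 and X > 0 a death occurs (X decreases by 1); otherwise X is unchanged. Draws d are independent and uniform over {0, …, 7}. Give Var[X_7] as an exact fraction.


217/64

X can drop by at most 1 per step and X_0 = 8 > T = 7, so X_t >= 8 − t >= 1 > 0 for every t <= 7: the floor at 0 (the 'and X > 0' condition) never binds. Hence X_7 = X_0 + Σ_{t<7} Y_t with i.i.d. increments Y_t = y(d_t) ∈ {+1, −1, 0}.
Outcome values over d=0..7: [1, -1, -1, -1, -1, 0, 0, 0]
Σy = -3, Σy² = 5, M = 8
μ = -3/8 = -3/8,  σ² = 5/8 − (-3/8)² = 31/64
Independent increments: Var[X_7] = 7·σ² = 7·(31/64) = 217/64


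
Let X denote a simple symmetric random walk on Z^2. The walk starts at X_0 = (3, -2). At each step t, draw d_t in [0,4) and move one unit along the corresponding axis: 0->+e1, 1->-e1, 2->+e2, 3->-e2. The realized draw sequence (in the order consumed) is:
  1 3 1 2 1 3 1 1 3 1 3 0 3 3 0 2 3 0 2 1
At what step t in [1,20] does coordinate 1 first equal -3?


t=0: X=(3, -2), d=1 → -e1, X_1=(2, -2)
t=1: X=(2, -2), d=3 → -e2, X_2=(2, -3)
t=2: X=(2, -3), d=1 → -e1, X_3=(1, -3)
t=3: X=(1, -3), d=2 → +e2, X_4=(1, -2)
t=4: X=(1, -2), d=1 → -e1, X_5=(0, -2)
t=5: X=(0, -2), d=3 → -e2, X_6=(0, -3)
t=6: X=(0, -3), d=1 → -e1, X_7=(-1, -3)
t=7: X=(-1, -3), d=1 → -e1, X_8=(-2, -3)
t=8: X=(-2, -3), d=3 → -e2, X_9=(-2, -4)
t=9: X=(-2, -4), d=1 → -e1, X_10=(-3, -4)
t=10: X=(-3, -4), d=3 → -e2, X_11=(-3, -5)
t=11: X=(-3, -5), d=0 → +e1, X_12=(-2, -5)
t=12: X=(-2, -5), d=3 → -e2, X_13=(-2, -6)
t=13: X=(-2, -6), d=3 → -e2, X_14=(-2, -7)
t=14: X=(-2, -7), d=0 → +e1, X_15=(-1, -7)
t=15: X=(-1, -7), d=2 → +e2, X_16=(-1, -6)
t=16: X=(-1, -6), d=3 → -e2, X_17=(-1, -7)
t=17: X=(-1, -7), d=0 → +e1, X_18=(0, -7)
t=18: X=(0, -7), d=2 → +e2, X_19=(0, -6)
t=19: X=(0, -6), d=1 → -e1, X_20=(-1, -6)

10


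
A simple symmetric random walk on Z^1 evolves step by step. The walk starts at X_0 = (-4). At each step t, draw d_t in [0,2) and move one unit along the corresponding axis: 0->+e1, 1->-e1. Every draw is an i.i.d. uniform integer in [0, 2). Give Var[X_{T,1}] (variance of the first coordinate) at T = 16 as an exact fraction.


16

Outcome values over d=0..1: [1, -1]
Σy = 0, Σy² = 2, M = 2
μ = 0/2 = 0,  σ² = 2/2 − (0)² = 1
Independent increments: Var[X_16] = 16·σ² = 16·(1) = 16


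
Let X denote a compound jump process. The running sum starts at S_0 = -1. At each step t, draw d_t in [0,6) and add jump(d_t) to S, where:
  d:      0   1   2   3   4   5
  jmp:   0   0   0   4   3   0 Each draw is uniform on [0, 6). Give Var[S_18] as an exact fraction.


Outcome values over d=0..5: [0, 0, 0, 4, 3, 0]
Σy = 7, Σy² = 25, M = 6
μ = 7/6 = 7/6,  σ² = 25/6 − (7/6)² = 101/36
Independent increments: Var[S_18] = 18·σ² = 18·(101/36) = 101/2

101/2


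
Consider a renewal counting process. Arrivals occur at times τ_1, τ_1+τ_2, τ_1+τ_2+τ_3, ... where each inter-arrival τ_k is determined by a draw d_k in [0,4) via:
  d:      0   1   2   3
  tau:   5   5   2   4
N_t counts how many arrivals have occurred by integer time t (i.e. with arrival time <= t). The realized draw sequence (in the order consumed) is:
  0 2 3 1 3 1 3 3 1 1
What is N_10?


draw d_1=0: τ_1=5, arrival time A_1=5
draw d_2=2: τ_2=2, arrival time A_2=7
draw d_3=3: τ_3=4, arrival time A_3=11
draw d_4=1: τ_4=5, arrival time A_4=16
draw d_5=3: τ_5=4, arrival time A_5=20
draw d_6=1: τ_6=5, arrival time A_6=25
draw d_7=3: τ_7=4, arrival time A_7=29
draw d_8=3: τ_8=4, arrival time A_8=33
draw d_9=1: τ_9=5, arrival time A_9=38
draw d_10=1: τ_10=5, arrival time A_10=43
N_t over t=0..10: 0:0 1:0 2:0 3:0 4:0 5:1 6:1 7:2 8:2 9:2 10:2

2


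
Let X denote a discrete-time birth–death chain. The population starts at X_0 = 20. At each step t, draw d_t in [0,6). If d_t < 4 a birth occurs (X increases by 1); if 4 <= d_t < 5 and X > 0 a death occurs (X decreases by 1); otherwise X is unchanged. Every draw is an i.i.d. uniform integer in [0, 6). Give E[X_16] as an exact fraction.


28

X can drop by at most 1 per step and X_0 = 20 > T = 16, so X_t >= 20 − t >= 4 > 0 for every t <= 16: the floor at 0 (the 'and X > 0' condition) never binds. Hence X_16 = X_0 + Σ_{t<16} Y_t with i.i.d. increments Y_t = y(d_t) ∈ {+1, −1, 0}.
Outcome values over d=0..5: [1, 1, 1, 1, -1, 0]
Σy = 3, Σy² = 5, M = 6
μ = 3/6 = 1/2,  σ² = 5/6 − (1/2)² = 7/12
E[X_16] = 20 + 16·(1/2) = 28


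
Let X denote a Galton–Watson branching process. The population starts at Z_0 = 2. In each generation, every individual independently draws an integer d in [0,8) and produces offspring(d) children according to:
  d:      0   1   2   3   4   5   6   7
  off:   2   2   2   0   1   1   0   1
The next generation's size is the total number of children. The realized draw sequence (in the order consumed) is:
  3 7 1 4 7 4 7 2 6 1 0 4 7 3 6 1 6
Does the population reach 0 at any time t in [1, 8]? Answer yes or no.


gen 0: Z_0=2, draws=[3, 7], offspring=[0, 1], Z_1=1
gen 1: Z_1=1, draws=[1], offspring=[2], Z_2=2
gen 2: Z_2=2, draws=[4, 7], offspring=[1, 1], Z_3=2
gen 3: Z_3=2, draws=[4, 7], offspring=[1, 1], Z_4=2
gen 4: Z_4=2, draws=[2, 6], offspring=[2, 0], Z_5=2
gen 5: Z_5=2, draws=[1, 0], offspring=[2, 2], Z_6=4
gen 6: Z_6=4, draws=[4, 7, 3, 6], offspring=[1, 1, 0, 0], Z_7=2
gen 7: Z_7=2, draws=[1, 6], offspring=[2, 0], Z_8=2

no


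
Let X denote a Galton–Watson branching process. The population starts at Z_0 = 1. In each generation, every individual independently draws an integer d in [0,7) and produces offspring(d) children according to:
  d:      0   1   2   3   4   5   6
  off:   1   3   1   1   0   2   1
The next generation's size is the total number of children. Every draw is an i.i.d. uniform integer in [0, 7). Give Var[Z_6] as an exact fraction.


464246072352/13841287201

Outcome values over d=0..6: [1, 3, 1, 1, 0, 2, 1]
Σy = 9, Σy² = 17, M = 7
μ = 9/7 = 9/7,  σ² = 17/7 − (9/7)² = 38/49
V_0 = 0, E_0 = 1
V_1 = 38/49·E_0 + (9/7)²·V_0 = 38/49;  E_1 = 9/7
V_2 = 38/49·E_1 + (9/7)²·V_1 = 5472/2401;  E_2 = 81/49
V_3 = 38/49·E_2 + (9/7)²·V_2 = 594054/117649;  E_3 = 729/343
V_4 = 38/49·E_3 + (9/7)²·V_3 = 57620160/5764801;  E_4 = 6561/2401
V_5 = 38/49·E_4 + (9/7)²·V_4 = 5265845478/282475249;  E_5 = 59049/16807
V_6 = 38/49·E_5 + (9/7)²·V_5 = 464246072352/13841287201;  E_6 = 531441/117649


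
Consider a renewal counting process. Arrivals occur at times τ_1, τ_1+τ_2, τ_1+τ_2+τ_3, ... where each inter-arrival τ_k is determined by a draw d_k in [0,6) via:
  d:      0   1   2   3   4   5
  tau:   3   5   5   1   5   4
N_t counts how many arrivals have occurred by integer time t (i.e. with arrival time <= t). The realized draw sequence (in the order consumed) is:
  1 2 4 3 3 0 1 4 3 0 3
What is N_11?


2

draw d_1=1: τ_1=5, arrival time A_1=5
draw d_2=2: τ_2=5, arrival time A_2=10
draw d_3=4: τ_3=5, arrival time A_3=15
draw d_4=3: τ_4=1, arrival time A_4=16
draw d_5=3: τ_5=1, arrival time A_5=17
draw d_6=0: τ_6=3, arrival time A_6=20
draw d_7=1: τ_7=5, arrival time A_7=25
draw d_8=4: τ_8=5, arrival time A_8=30
draw d_9=3: τ_9=1, arrival time A_9=31
draw d_10=0: τ_10=3, arrival time A_10=34
draw d_11=3: τ_11=1, arrival time A_11=35
N_t over t=0..11: 0:0 1:0 2:0 3:0 4:0 5:1 6:1 7:1 8:1 9:1 10:2 11:2


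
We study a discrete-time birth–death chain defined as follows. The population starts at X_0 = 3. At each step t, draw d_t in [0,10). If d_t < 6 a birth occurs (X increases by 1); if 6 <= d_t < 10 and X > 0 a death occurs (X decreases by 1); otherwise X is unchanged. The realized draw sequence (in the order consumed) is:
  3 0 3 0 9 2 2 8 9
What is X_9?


t=0: X=3, d=3 → birth, X_1=4
t=1: X=4, d=0 → birth, X_2=5
t=2: X=5, d=3 → birth, X_3=6
t=3: X=6, d=0 → birth, X_4=7
t=4: X=7, d=9 → death, X_5=6
t=5: X=6, d=2 → birth, X_6=7
t=6: X=7, d=2 → birth, X_7=8
t=7: X=8, d=8 → death, X_8=7
t=8: X=7, d=9 → death, X_9=6

6


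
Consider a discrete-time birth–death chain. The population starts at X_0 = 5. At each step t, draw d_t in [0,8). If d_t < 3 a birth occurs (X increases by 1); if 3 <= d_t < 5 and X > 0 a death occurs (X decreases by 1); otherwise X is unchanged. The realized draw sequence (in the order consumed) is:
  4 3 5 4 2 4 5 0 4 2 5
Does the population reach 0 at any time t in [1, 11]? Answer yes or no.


t=0: X=5, d=4 → death, X_1=4
t=1: X=4, d=3 → death, X_2=3
t=2: X=3, d=5 → hold, X_3=3
t=3: X=3, d=4 → death, X_4=2
t=4: X=2, d=2 → birth, X_5=3
t=5: X=3, d=4 → death, X_6=2
t=6: X=2, d=5 → hold, X_7=2
t=7: X=2, d=0 → birth, X_8=3
t=8: X=3, d=4 → death, X_9=2
t=9: X=2, d=2 → birth, X_10=3
t=10: X=3, d=5 → hold, X_11=3

no


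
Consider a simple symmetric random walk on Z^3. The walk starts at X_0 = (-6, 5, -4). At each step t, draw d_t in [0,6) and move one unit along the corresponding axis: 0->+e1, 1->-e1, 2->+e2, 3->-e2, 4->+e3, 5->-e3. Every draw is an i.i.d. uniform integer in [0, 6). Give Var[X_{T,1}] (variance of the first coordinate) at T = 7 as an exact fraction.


7/3

Outcome values over d=0..5: [1, -1, 0, 0, 0, 0]
Σy = 0, Σy² = 2, M = 6
μ = 0/6 = 0,  σ² = 2/6 − (0)² = 1/3
Independent increments: Var[X_7] = 7·σ² = 7·(1/3) = 7/3


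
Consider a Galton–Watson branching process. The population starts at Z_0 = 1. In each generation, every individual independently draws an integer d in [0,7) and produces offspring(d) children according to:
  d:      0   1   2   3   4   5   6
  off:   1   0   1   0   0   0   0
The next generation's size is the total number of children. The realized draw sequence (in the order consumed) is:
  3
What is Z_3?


gen 0: Z_0=1, draws=[3], offspring=[0], Z_1=0
gen 1: Z_1=0, draws=[], offspring=[], Z_2=0
gen 2: Z_2=0, draws=[], offspring=[], Z_3=0

0


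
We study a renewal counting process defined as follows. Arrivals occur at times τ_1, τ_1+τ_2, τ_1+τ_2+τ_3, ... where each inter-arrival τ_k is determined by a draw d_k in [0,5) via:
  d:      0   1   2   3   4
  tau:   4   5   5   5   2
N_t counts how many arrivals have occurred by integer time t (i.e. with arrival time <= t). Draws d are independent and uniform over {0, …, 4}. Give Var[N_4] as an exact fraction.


Inter-arrival values over d=0..4: [4, 5, 5, 5, 2]
Each d has probability 1/5, so the pmf of τ is: f(2) = 1/5, f(4) = 1/5, f(5) = 3/5
Let p_n(j) = P(N_n = j), with p_0 = [1]. Condition on τ_1: p_n(0) = P(τ > n), and for j >= 1, p_n(j) = Σ_{k<=n} f(k)·p_{n−k}(j−1)
p_1 = [1]  (j = 0)
p_2 = [4/5, 1/5]  (j = 0..1)
p_3 = [4/5, 1/5]  (j = 0..1)
p_4 = [3/5, 9/25, 1/25]  (j = 0..2)
E[N_4] = Σ j·p_4(j) = 11/25;  E[N_4²] = Σ j²·p_4(j) = 13/25
Var[N_4] = 13/25 − (11/25)² = 204/625

204/625


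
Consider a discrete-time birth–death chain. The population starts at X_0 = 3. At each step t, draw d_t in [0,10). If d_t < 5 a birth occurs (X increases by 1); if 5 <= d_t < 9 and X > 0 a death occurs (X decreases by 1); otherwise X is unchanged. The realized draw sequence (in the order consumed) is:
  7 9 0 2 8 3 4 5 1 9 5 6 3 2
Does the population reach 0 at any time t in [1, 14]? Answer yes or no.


t=0: X=3, d=7 → death, X_1=2
t=1: X=2, d=9 → hold, X_2=2
t=2: X=2, d=0 → birth, X_3=3
t=3: X=3, d=2 → birth, X_4=4
t=4: X=4, d=8 → death, X_5=3
t=5: X=3, d=3 → birth, X_6=4
t=6: X=4, d=4 → birth, X_7=5
t=7: X=5, d=5 → death, X_8=4
t=8: X=4, d=1 → birth, X_9=5
t=9: X=5, d=9 → hold, X_10=5
t=10: X=5, d=5 → death, X_11=4
t=11: X=4, d=6 → death, X_12=3
t=12: X=3, d=3 → birth, X_13=4
t=13: X=4, d=2 → birth, X_14=5

no


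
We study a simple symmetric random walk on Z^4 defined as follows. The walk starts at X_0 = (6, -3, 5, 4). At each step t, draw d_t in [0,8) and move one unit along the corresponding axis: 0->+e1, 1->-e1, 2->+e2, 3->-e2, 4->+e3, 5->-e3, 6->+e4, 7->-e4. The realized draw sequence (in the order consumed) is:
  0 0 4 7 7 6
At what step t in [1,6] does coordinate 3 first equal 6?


3

t=0: X=(6, -3, 5, 4), d=0 → +e1, X_1=(7, -3, 5, 4)
t=1: X=(7, -3, 5, 4), d=0 → +e1, X_2=(8, -3, 5, 4)
t=2: X=(8, -3, 5, 4), d=4 → +e3, X_3=(8, -3, 6, 4)
t=3: X=(8, -3, 6, 4), d=7 → -e4, X_4=(8, -3, 6, 3)
t=4: X=(8, -3, 6, 3), d=7 → -e4, X_5=(8, -3, 6, 2)
t=5: X=(8, -3, 6, 2), d=6 → +e4, X_6=(8, -3, 6, 3)


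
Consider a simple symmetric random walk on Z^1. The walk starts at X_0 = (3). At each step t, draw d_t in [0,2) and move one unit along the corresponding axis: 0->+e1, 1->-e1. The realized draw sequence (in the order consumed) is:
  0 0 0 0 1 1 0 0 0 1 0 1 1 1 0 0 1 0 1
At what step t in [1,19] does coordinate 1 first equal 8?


t=0: X=(3), d=0 → +e1, X_1=(4)
t=1: X=(4), d=0 → +e1, X_2=(5)
t=2: X=(5), d=0 → +e1, X_3=(6)
t=3: X=(6), d=0 → +e1, X_4=(7)
t=4: X=(7), d=1 → -e1, X_5=(6)
t=5: X=(6), d=1 → -e1, X_6=(5)
t=6: X=(5), d=0 → +e1, X_7=(6)
t=7: X=(6), d=0 → +e1, X_8=(7)
t=8: X=(7), d=0 → +e1, X_9=(8)
t=9: X=(8), d=1 → -e1, X_10=(7)
t=10: X=(7), d=0 → +e1, X_11=(8)
t=11: X=(8), d=1 → -e1, X_12=(7)
t=12: X=(7), d=1 → -e1, X_13=(6)
t=13: X=(6), d=1 → -e1, X_14=(5)
t=14: X=(5), d=0 → +e1, X_15=(6)
t=15: X=(6), d=0 → +e1, X_16=(7)
t=16: X=(7), d=1 → -e1, X_17=(6)
t=17: X=(6), d=0 → +e1, X_18=(7)
t=18: X=(7), d=1 → -e1, X_19=(6)

9


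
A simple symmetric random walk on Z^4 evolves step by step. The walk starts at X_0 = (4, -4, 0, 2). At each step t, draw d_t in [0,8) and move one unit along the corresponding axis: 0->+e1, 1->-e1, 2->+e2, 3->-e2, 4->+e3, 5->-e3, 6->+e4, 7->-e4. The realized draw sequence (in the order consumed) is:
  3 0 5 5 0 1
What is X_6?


t=0: X=(4, -4, 0, 2), d=3 → -e2, X_1=(4, -5, 0, 2)
t=1: X=(4, -5, 0, 2), d=0 → +e1, X_2=(5, -5, 0, 2)
t=2: X=(5, -5, 0, 2), d=5 → -e3, X_3=(5, -5, -1, 2)
t=3: X=(5, -5, -1, 2), d=5 → -e3, X_4=(5, -5, -2, 2)
t=4: X=(5, -5, -2, 2), d=0 → +e1, X_5=(6, -5, -2, 2)
t=5: X=(6, -5, -2, 2), d=1 → -e1, X_6=(5, -5, -2, 2)

(5, -5, -2, 2)


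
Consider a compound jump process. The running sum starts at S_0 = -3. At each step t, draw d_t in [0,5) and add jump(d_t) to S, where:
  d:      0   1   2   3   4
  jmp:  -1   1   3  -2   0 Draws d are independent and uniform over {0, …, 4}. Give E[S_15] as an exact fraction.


0

Outcome values over d=0..4: [-1, 1, 3, -2, 0]
Σy = 1, Σy² = 15, M = 5
μ = 1/5 = 1/5,  σ² = 15/5 − (1/5)² = 74/25
E[S_15] = -3 + 15·(1/5) = 0


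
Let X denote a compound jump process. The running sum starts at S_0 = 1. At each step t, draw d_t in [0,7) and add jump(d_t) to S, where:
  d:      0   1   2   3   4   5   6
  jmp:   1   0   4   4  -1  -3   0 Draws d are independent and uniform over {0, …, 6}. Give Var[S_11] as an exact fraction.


3036/49

Outcome values over d=0..6: [1, 0, 4, 4, -1, -3, 0]
Σy = 5, Σy² = 43, M = 7
μ = 5/7 = 5/7,  σ² = 43/7 − (5/7)² = 276/49
Independent increments: Var[S_11] = 11·σ² = 11·(276/49) = 3036/49


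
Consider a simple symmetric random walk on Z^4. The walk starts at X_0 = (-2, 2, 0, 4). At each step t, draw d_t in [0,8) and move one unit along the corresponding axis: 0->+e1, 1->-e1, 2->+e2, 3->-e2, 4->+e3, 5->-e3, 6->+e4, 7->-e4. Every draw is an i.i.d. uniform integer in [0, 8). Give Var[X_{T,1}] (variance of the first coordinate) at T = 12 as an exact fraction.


3

Outcome values over d=0..7: [1, -1, 0, 0, 0, 0, 0, 0]
Σy = 0, Σy² = 2, M = 8
μ = 0/8 = 0,  σ² = 2/8 − (0)² = 1/4
Independent increments: Var[X_12] = 12·σ² = 12·(1/4) = 3


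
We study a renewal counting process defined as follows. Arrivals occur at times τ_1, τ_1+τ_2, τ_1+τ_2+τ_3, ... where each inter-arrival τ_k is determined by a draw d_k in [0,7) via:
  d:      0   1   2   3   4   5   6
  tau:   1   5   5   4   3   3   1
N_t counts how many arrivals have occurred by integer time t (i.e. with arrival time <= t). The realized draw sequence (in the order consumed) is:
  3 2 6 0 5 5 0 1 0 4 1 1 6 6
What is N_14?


5

draw d_1=3: τ_1=4, arrival time A_1=4
draw d_2=2: τ_2=5, arrival time A_2=9
draw d_3=6: τ_3=1, arrival time A_3=10
draw d_4=0: τ_4=1, arrival time A_4=11
draw d_5=5: τ_5=3, arrival time A_5=14
draw d_6=5: τ_6=3, arrival time A_6=17
draw d_7=0: τ_7=1, arrival time A_7=18
draw d_8=1: τ_8=5, arrival time A_8=23
draw d_9=0: τ_9=1, arrival time A_9=24
draw d_10=4: τ_10=3, arrival time A_10=27
draw d_11=1: τ_11=5, arrival time A_11=32
draw d_12=1: τ_12=5, arrival time A_12=37
draw d_13=6: τ_13=1, arrival time A_13=38
draw d_14=6: τ_14=1, arrival time A_14=39
N_t over t=0..14: 0:0 1:0 2:0 3:0 4:1 5:1 6:1 7:1 8:1 9:2 10:3 11:4 12:4 13:4 14:5


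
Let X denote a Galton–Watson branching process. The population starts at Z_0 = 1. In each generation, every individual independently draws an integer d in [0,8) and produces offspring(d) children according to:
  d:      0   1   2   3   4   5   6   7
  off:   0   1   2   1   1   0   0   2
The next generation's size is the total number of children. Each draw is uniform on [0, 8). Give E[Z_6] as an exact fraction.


Outcome values over d=0..7: [0, 1, 2, 1, 1, 0, 0, 2]
Σy = 7, Σy² = 11, M = 8
μ = 7/8 = 7/8,  σ² = 11/8 − (7/8)² = 39/64
E[Z_0] = 1
E[Z_1] = 7/8·E[Z_0] = 7/8
E[Z_2] = 7/8·E[Z_1] = 49/64
E[Z_3] = 7/8·E[Z_2] = 343/512
E[Z_4] = 7/8·E[Z_3] = 2401/4096
E[Z_5] = 7/8·E[Z_4] = 16807/32768
E[Z_6] = 7/8·E[Z_5] = 117649/262144

117649/262144


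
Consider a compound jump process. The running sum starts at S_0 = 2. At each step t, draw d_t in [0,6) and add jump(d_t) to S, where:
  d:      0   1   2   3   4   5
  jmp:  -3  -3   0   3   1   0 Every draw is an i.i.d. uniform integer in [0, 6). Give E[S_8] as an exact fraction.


-2/3

Outcome values over d=0..5: [-3, -3, 0, 3, 1, 0]
Σy = -2, Σy² = 28, M = 6
μ = -2/6 = -1/3,  σ² = 28/6 − (-1/3)² = 41/9
E[S_8] = 2 + 8·(-1/3) = -2/3


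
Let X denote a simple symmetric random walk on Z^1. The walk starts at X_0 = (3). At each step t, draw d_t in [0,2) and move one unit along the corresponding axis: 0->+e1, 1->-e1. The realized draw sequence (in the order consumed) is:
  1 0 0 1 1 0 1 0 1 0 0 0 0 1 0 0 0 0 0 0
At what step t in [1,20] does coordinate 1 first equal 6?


13

t=0: X=(3), d=1 → -e1, X_1=(2)
t=1: X=(2), d=0 → +e1, X_2=(3)
t=2: X=(3), d=0 → +e1, X_3=(4)
t=3: X=(4), d=1 → -e1, X_4=(3)
t=4: X=(3), d=1 → -e1, X_5=(2)
t=5: X=(2), d=0 → +e1, X_6=(3)
t=6: X=(3), d=1 → -e1, X_7=(2)
t=7: X=(2), d=0 → +e1, X_8=(3)
t=8: X=(3), d=1 → -e1, X_9=(2)
t=9: X=(2), d=0 → +e1, X_10=(3)
t=10: X=(3), d=0 → +e1, X_11=(4)
t=11: X=(4), d=0 → +e1, X_12=(5)
t=12: X=(5), d=0 → +e1, X_13=(6)
t=13: X=(6), d=1 → -e1, X_14=(5)
t=14: X=(5), d=0 → +e1, X_15=(6)
t=15: X=(6), d=0 → +e1, X_16=(7)
t=16: X=(7), d=0 → +e1, X_17=(8)
t=17: X=(8), d=0 → +e1, X_18=(9)
t=18: X=(9), d=0 → +e1, X_19=(10)
t=19: X=(10), d=0 → +e1, X_20=(11)


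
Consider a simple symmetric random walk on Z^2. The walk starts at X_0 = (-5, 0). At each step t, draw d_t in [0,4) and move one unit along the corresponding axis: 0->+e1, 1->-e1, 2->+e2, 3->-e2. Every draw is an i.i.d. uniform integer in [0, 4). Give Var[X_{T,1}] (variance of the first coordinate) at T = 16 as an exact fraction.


8

Outcome values over d=0..3: [1, -1, 0, 0]
Σy = 0, Σy² = 2, M = 4
μ = 0/4 = 0,  σ² = 2/4 − (0)² = 1/2
Independent increments: Var[X_16] = 16·σ² = 16·(1/2) = 8


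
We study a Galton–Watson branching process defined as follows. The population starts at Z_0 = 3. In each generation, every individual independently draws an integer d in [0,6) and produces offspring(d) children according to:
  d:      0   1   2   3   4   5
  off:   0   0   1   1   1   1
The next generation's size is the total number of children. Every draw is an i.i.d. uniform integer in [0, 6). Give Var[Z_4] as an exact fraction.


Outcome values over d=0..5: [0, 0, 1, 1, 1, 1]
Σy = 4, Σy² = 4, M = 6
μ = 4/6 = 2/3,  σ² = 4/6 − (2/3)² = 2/9
V_0 = 0, E_0 = 3
V_1 = 2/9·E_0 + (2/3)²·V_0 = 2/3;  E_1 = 2
V_2 = 2/9·E_1 + (2/3)²·V_1 = 20/27;  E_2 = 4/3
V_3 = 2/9·E_2 + (2/3)²·V_2 = 152/243;  E_3 = 8/9
V_4 = 2/9·E_3 + (2/3)²·V_3 = 1040/2187;  E_4 = 16/27

1040/2187


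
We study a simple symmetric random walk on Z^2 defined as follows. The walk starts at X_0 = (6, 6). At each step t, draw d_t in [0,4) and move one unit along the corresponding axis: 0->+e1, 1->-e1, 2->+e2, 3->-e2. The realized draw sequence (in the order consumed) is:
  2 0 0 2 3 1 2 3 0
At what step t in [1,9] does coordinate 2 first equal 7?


1

t=0: X=(6, 6), d=2 → +e2, X_1=(6, 7)
t=1: X=(6, 7), d=0 → +e1, X_2=(7, 7)
t=2: X=(7, 7), d=0 → +e1, X_3=(8, 7)
t=3: X=(8, 7), d=2 → +e2, X_4=(8, 8)
t=4: X=(8, 8), d=3 → -e2, X_5=(8, 7)
t=5: X=(8, 7), d=1 → -e1, X_6=(7, 7)
t=6: X=(7, 7), d=2 → +e2, X_7=(7, 8)
t=7: X=(7, 8), d=3 → -e2, X_8=(7, 7)
t=8: X=(7, 7), d=0 → +e1, X_9=(8, 7)


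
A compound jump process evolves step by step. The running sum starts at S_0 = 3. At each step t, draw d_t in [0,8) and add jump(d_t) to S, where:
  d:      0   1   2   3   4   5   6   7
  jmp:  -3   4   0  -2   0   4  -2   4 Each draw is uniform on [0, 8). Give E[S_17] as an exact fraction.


109/8

Outcome values over d=0..7: [-3, 4, 0, -2, 0, 4, -2, 4]
Σy = 5, Σy² = 65, M = 8
μ = 5/8 = 5/8,  σ² = 65/8 − (5/8)² = 495/64
E[S_17] = 3 + 17·(5/8) = 109/8


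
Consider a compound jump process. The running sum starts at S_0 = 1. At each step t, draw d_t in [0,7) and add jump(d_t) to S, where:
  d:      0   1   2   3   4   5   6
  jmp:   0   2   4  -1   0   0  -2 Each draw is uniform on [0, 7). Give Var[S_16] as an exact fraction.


2656/49

Outcome values over d=0..6: [0, 2, 4, -1, 0, 0, -2]
Σy = 3, Σy² = 25, M = 7
μ = 3/7 = 3/7,  σ² = 25/7 − (3/7)² = 166/49
Independent increments: Var[S_16] = 16·σ² = 16·(166/49) = 2656/49


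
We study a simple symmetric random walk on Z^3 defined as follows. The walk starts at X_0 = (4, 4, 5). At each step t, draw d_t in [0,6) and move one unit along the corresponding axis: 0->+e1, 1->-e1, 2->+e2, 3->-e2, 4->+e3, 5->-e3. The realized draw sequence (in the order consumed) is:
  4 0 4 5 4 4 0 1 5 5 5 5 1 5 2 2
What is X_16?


t=0: X=(4, 4, 5), d=4 → +e3, X_1=(4, 4, 6)
t=1: X=(4, 4, 6), d=0 → +e1, X_2=(5, 4, 6)
t=2: X=(5, 4, 6), d=4 → +e3, X_3=(5, 4, 7)
t=3: X=(5, 4, 7), d=5 → -e3, X_4=(5, 4, 6)
t=4: X=(5, 4, 6), d=4 → +e3, X_5=(5, 4, 7)
t=5: X=(5, 4, 7), d=4 → +e3, X_6=(5, 4, 8)
t=6: X=(5, 4, 8), d=0 → +e1, X_7=(6, 4, 8)
t=7: X=(6, 4, 8), d=1 → -e1, X_8=(5, 4, 8)
t=8: X=(5, 4, 8), d=5 → -e3, X_9=(5, 4, 7)
t=9: X=(5, 4, 7), d=5 → -e3, X_10=(5, 4, 6)
t=10: X=(5, 4, 6), d=5 → -e3, X_11=(5, 4, 5)
t=11: X=(5, 4, 5), d=5 → -e3, X_12=(5, 4, 4)
t=12: X=(5, 4, 4), d=1 → -e1, X_13=(4, 4, 4)
t=13: X=(4, 4, 4), d=5 → -e3, X_14=(4, 4, 3)
t=14: X=(4, 4, 3), d=2 → +e2, X_15=(4, 5, 3)
t=15: X=(4, 5, 3), d=2 → +e2, X_16=(4, 6, 3)

(4, 6, 3)
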